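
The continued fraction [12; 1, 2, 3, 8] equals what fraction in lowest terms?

Using pₖ = aₖpₖ₋₁ + pₖ₋₂ and qₖ = aₖqₖ₋₁ + qₖ₋₂:
  k=0: a=12, p=12, q=1
  k=1: a=1, p=13, q=1
  k=2: a=2, p=38, q=3
  k=3: a=3, p=127, q=10
  k=4: a=8, p=1054, q=83

1054/83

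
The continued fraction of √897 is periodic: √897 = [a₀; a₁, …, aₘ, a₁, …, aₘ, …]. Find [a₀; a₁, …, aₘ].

[29; 1, 18, 1, 58]

a₀ = ⌊√897⌋ = 29.
With m₀=0, d₀=1 and mₖ₊₁ = dₖaₖ − mₖ, dₖ₊₁ = (n − mₖ₊₁²)/dₖ, aₖ₊₁ = ⌊(a₀+mₖ₊₁)/dₖ₊₁⌋:
  k=1: m=29, d=56, a=1
  k=2: m=27, d=3, a=18
  k=3: m=27, d=56, a=1
  k=4: m=29, d=1, a=58
d=1 and a=2a₀=58 at k=4, so the next step gives (m, d) = (29, 56) again — its k=1 value — and the period has length 4.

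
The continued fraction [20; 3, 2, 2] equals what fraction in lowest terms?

Using pₖ = aₖpₖ₋₁ + pₖ₋₂ and qₖ = aₖqₖ₋₁ + qₖ₋₂:
  k=0: a=20, p=20, q=1
  k=1: a=3, p=61, q=3
  k=2: a=2, p=142, q=7
  k=3: a=2, p=345, q=17

345/17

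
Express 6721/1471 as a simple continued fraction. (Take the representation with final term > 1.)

6721 = 4·1471 + 837
1471 = 1·837 + 634
837 = 1·634 + 203
634 = 3·203 + 25
203 = 8·25 + 3
25 = 8·3 + 1
3 = 3·1 + 0  (stop)
So 6721/1471 = [4; 1, 1, 3, 8, 8, 3].

[4; 1, 1, 3, 8, 8, 3]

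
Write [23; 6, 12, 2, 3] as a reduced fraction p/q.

Using pₖ = aₖpₖ₋₁ + pₖ₋₂ and qₖ = aₖqₖ₋₁ + qₖ₋₂:
  k=0: a=23, p=23, q=1
  k=1: a=6, p=139, q=6
  k=2: a=12, p=1691, q=73
  k=3: a=2, p=3521, q=152
  k=4: a=3, p=12254, q=529

12254/529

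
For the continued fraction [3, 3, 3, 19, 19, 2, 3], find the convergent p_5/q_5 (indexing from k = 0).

Using pₖ = aₖpₖ₋₁ + pₖ₋₂, qₖ = aₖqₖ₋₁ + qₖ₋₂ (with p₋₁=1, p₋₂=0, q₋₁=0, q₋₂=1):
  k=0: a=3, p=3, q=1
  k=1: a=3, p=10, q=3
  k=2: a=3, p=33, q=10
  k=3: a=19, p=637, q=193
  k=4: a=19, p=12136, q=3677
  k=5: a=2, p=24909, q=7547

24909/7547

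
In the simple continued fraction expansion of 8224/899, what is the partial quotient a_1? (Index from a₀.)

8224 = 9·899 + 133   →  a_0 = 9
899 = 6·133 + 101   →  a_1 = 6

6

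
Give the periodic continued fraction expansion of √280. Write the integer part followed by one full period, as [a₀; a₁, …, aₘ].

[16; 1, 2, 1, 2, 1, 32]

a₀ = ⌊√280⌋ = 16.
With m₀=0, d₀=1 and mₖ₊₁ = dₖaₖ − mₖ, dₖ₊₁ = (n − mₖ₊₁²)/dₖ, aₖ₊₁ = ⌊(a₀+mₖ₊₁)/dₖ₊₁⌋:
  k=1: m=16, d=24, a=1
  k=2: m=8, d=9, a=2
  k=3: m=10, d=20, a=1
  k=4: m=10, d=9, a=2
  k=5: m=8, d=24, a=1
  k=6: m=16, d=1, a=32
d=1 and a=2a₀=32 at k=6, so the next step gives (m, d) = (16, 24) again — its k=1 value — and the period has length 6.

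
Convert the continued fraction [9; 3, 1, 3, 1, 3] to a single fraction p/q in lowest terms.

Using pₖ = aₖpₖ₋₁ + pₖ₋₂ and qₖ = aₖqₖ₋₁ + qₖ₋₂:
  k=0: a=9, p=9, q=1
  k=1: a=3, p=28, q=3
  k=2: a=1, p=37, q=4
  k=3: a=3, p=139, q=15
  k=4: a=1, p=176, q=19
  k=5: a=3, p=667, q=72

667/72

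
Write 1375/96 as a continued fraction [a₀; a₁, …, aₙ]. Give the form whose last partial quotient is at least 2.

[14; 3, 10, 3]

1375 = 14·96 + 31
96 = 3·31 + 3
31 = 10·3 + 1
3 = 3·1 + 0  (stop)
So 1375/96 = [14; 3, 10, 3].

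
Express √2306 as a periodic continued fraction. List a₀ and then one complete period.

a₀ = ⌊√2306⌋ = 48.
With m₀=0, d₀=1 and mₖ₊₁ = dₖaₖ − mₖ, dₖ₊₁ = (n − mₖ₊₁²)/dₖ, aₖ₊₁ = ⌊(a₀+mₖ₊₁)/dₖ₊₁⌋:
  k=1: m=48, d=2, a=48
  k=2: m=48, d=1, a=96
d=1 and a=2a₀=96 at k=2, so the next step gives (m, d) = (48, 2) again — its k=1 value — and the period has length 2.

[48; 48, 96]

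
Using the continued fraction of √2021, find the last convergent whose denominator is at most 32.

989/22

√2021 = [44; 1, 21, 2, 21, 1, 88, …] (period length 6).
Convergents:
  p_0/q_0 = 44/1
  p_1/q_1 = 45/1
  p_2/q_2 = 989/22
  p_3/q_3 = 2023/45
q_2 = 22 ≤ 32 < 45 = q_3, so the answer is 989/22.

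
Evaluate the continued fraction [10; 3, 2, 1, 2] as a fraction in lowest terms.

278/27

Using pₖ = aₖpₖ₋₁ + pₖ₋₂ and qₖ = aₖqₖ₋₁ + qₖ₋₂:
  k=0: a=10, p=10, q=1
  k=1: a=3, p=31, q=3
  k=2: a=2, p=72, q=7
  k=3: a=1, p=103, q=10
  k=4: a=2, p=278, q=27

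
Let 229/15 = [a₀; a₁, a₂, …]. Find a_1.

229 = 15·15 + 4   →  a_0 = 15
15 = 3·4 + 3   →  a_1 = 3

3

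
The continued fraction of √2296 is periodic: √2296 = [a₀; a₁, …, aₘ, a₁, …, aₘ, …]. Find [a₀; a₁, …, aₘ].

[47; 1, 10, 1, 94]

a₀ = ⌊√2296⌋ = 47.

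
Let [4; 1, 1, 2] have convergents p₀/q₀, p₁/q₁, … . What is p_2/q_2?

Using pₖ = aₖpₖ₋₁ + pₖ₋₂, qₖ = aₖqₖ₋₁ + qₖ₋₂ (with p₋₁=1, p₋₂=0, q₋₁=0, q₋₂=1):
  k=0: a=4, p=4, q=1
  k=1: a=1, p=5, q=1
  k=2: a=1, p=9, q=2

9/2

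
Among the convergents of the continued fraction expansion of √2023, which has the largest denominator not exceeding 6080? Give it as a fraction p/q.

182115/4049

√2023 = [44; 1, 43, 1, 88, …] (period length 4).
Convergents:
  p_0/q_0 = 44/1
  p_1/q_1 = 45/1
  p_2/q_2 = 1979/44
  p_3/q_3 = 2024/45
  p_4/q_4 = 180091/4004
  p_5/q_5 = 182115/4049
  p_6/q_6 = 8011036/178111
q_5 = 4049 ≤ 6080 < 178111 = q_6, so the answer is 182115/4049.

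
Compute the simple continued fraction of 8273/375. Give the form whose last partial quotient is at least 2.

8273 = 22·375 + 23
375 = 16·23 + 7
23 = 3·7 + 2
7 = 3·2 + 1
2 = 2·1 + 0  (stop)
So 8273/375 = [22; 16, 3, 3, 2].

[22; 16, 3, 3, 2]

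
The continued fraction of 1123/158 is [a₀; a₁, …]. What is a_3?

2

1123 = 7·158 + 17   →  a_0 = 7
158 = 9·17 + 5   →  a_1 = 9
17 = 3·5 + 2   →  a_2 = 3
5 = 2·2 + 1   →  a_3 = 2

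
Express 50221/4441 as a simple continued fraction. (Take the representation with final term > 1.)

[11; 3, 4, 7, 5, 9]

50221 = 11×4441 + 1370
4441 = 3×1370 + 331
1370 = 4×331 + 46
331 = 7×46 + 9
46 = 5×9 + 1
9 = 9×1 + 0  (stop)
So 50221/4441 = [11; 3, 4, 7, 5, 9].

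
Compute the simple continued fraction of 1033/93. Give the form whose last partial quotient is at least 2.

1033 = 11·93 + 10
93 = 9·10 + 3
10 = 3·3 + 1
3 = 3·1 + 0  (stop)
So 1033/93 = [11; 9, 3, 3].

[11; 9, 3, 3]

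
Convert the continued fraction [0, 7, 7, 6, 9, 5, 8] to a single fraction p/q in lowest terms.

Fold from the inside: start with 8/1.
  5 + 1/8 = 41/8
  9 + 8/41 = 377/41
  6 + 41/377 = 2303/377
  7 + 377/2303 = 16498/2303
  7 + 2303/16498 = 117789/16498
  0 + 16498/117789 = 16498/117789

16498/117789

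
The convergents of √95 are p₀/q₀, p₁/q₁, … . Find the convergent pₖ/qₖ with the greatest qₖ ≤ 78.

√95 = [9; 1, 2, 1, 18, …] (period length 4).
Convergents:
  p_0/q_0 = 9/1
  p_1/q_1 = 10/1
  p_2/q_2 = 29/3
  p_3/q_3 = 39/4
  p_4/q_4 = 731/75
  p_5/q_5 = 770/79
q_4 = 75 ≤ 78 < 79 = q_5, so the answer is 731/75.

731/75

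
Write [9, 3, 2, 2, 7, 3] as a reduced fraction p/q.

Fold from the inside: start with 3/1.
  7 + 1/3 = 22/3
  2 + 3/22 = 47/22
  2 + 22/47 = 116/47
  3 + 47/116 = 395/116
  9 + 116/395 = 3671/395

3671/395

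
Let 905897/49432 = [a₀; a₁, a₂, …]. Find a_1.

3

905897 = 18·49432 + 16121   →  a_0 = 18
49432 = 3·16121 + 1069   →  a_1 = 3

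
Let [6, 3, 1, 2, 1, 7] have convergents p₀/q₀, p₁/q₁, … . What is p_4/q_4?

Using pₖ = aₖpₖ₋₁ + pₖ₋₂, qₖ = aₖqₖ₋₁ + qₖ₋₂ (with p₋₁=1, p₋₂=0, q₋₁=0, q₋₂=1):
  k=0: a=6, p=6, q=1
  k=1: a=3, p=19, q=3
  k=2: a=1, p=25, q=4
  k=3: a=2, p=69, q=11
  k=4: a=1, p=94, q=15

94/15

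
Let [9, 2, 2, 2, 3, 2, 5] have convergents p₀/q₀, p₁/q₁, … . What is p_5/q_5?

885/94

Using pₖ = aₖpₖ₋₁ + pₖ₋₂, qₖ = aₖqₖ₋₁ + qₖ₋₂ (with p₋₁=1, p₋₂=0, q₋₁=0, q₋₂=1):
  k=0: a=9, p=9, q=1
  k=1: a=2, p=19, q=2
  k=2: a=2, p=47, q=5
  k=3: a=2, p=113, q=12
  k=4: a=3, p=386, q=41
  k=5: a=2, p=885, q=94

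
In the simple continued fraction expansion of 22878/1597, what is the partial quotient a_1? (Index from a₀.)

22878 = 14·1597 + 520   →  a_0 = 14
1597 = 3·520 + 37   →  a_1 = 3

3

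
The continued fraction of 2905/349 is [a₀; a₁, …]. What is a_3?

2905 = 8·349 + 113   →  a_0 = 8
349 = 3·113 + 10   →  a_1 = 3
113 = 11·10 + 3   →  a_2 = 11
10 = 3·3 + 1   →  a_3 = 3

3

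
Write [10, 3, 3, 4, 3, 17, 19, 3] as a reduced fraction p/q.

Fold from the inside: start with 3/1.
  19 + 1/3 = 58/3
  17 + 3/58 = 989/58
  3 + 58/989 = 3025/989
  4 + 989/3025 = 13089/3025
  3 + 3025/13089 = 42292/13089
  3 + 13089/42292 = 139965/42292
  10 + 42292/139965 = 1441942/139965

1441942/139965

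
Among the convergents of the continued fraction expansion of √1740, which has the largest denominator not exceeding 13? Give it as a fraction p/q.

292/7

√1740 = [41; 1, 2, 2, 20, 2, 2, 1, 82, …] (period length 8).
Convergents:
  p_0/q_0 = 41/1
  p_1/q_1 = 42/1
  p_2/q_2 = 125/3
  p_3/q_3 = 292/7
  p_4/q_4 = 5965/143
q_3 = 7 ≤ 13 < 143 = q_4, so the answer is 292/7.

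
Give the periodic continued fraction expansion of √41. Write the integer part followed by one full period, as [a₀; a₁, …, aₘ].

a₀ = ⌊√41⌋ = 6.
With m₀=0, d₀=1 and mₖ₊₁ = dₖaₖ − mₖ, dₖ₊₁ = (n − mₖ₊₁²)/dₖ, aₖ₊₁ = ⌊(a₀+mₖ₊₁)/dₖ₊₁⌋:
  k=1: m=6, d=5, a=2
  k=2: m=4, d=5, a=2
  k=3: m=6, d=1, a=12
d=1 and a=2a₀=12 at k=3, so the next step gives (m, d) = (6, 5) again — its k=1 value — and the period has length 3.

[6; 2, 2, 12]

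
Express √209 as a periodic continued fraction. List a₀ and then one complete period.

a₀ = ⌊√209⌋ = 14.
With m₀=0, d₀=1 and mₖ₊₁ = dₖaₖ − mₖ, dₖ₊₁ = (n − mₖ₊₁²)/dₖ, aₖ₊₁ = ⌊(a₀+mₖ₊₁)/dₖ₊₁⌋:
  k=1: m=14, d=13, a=2
  k=2: m=12, d=5, a=5
  k=3: m=13, d=8, a=3
  k=4: m=11, d=11, a=2
  k=5: m=11, d=8, a=3
  k=6: m=13, d=5, a=5
  k=7: m=12, d=13, a=2
  k=8: m=14, d=1, a=28
d=1 and a=2a₀=28 at k=8, so the next step gives (m, d) = (14, 13) again — its k=1 value — and the period has length 8.

[14; 2, 5, 3, 2, 3, 5, 2, 28]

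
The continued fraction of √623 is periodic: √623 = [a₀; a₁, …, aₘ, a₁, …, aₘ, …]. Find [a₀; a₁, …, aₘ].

[24; 1, 23, 1, 48]

a₀ = ⌊√623⌋ = 24.
With m₀=0, d₀=1 and mₖ₊₁ = dₖaₖ − mₖ, dₖ₊₁ = (n − mₖ₊₁²)/dₖ, aₖ₊₁ = ⌊(a₀+mₖ₊₁)/dₖ₊₁⌋:
  k=1: m=24, d=47, a=1
  k=2: m=23, d=2, a=23
  k=3: m=23, d=47, a=1
  k=4: m=24, d=1, a=48
d=1 and a=2a₀=48 at k=4, so the next step gives (m, d) = (24, 47) again — its k=1 value — and the period has length 4.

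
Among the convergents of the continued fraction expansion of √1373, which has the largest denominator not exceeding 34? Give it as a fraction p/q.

704/19

√1373 = [37; 18, 1, 1, 18, 74, …] (period length 5).
Convergents:
  p_0/q_0 = 37/1
  p_1/q_1 = 667/18
  p_2/q_2 = 704/19
  p_3/q_3 = 1371/37
q_2 = 19 ≤ 34 < 37 = q_3, so the answer is 704/19.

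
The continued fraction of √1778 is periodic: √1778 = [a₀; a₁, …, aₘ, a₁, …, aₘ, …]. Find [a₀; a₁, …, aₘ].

[42; 6, 84]

a₀ = ⌊√1778⌋ = 42.
With m₀=0, d₀=1 and mₖ₊₁ = dₖaₖ − mₖ, dₖ₊₁ = (n − mₖ₊₁²)/dₖ, aₖ₊₁ = ⌊(a₀+mₖ₊₁)/dₖ₊₁⌋:
  k=1: m=42, d=14, a=6
  k=2: m=42, d=1, a=84
d=1 and a=2a₀=84 at k=2, so the next step gives (m, d) = (42, 14) again — its k=1 value — and the period has length 2.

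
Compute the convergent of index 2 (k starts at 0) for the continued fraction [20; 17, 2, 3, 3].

Using pₖ = aₖpₖ₋₁ + pₖ₋₂, qₖ = aₖqₖ₋₁ + qₖ₋₂ (with p₋₁=1, p₋₂=0, q₋₁=0, q₋₂=1):
  k=0: a=20, p=20, q=1
  k=1: a=17, p=341, q=17
  k=2: a=2, p=702, q=35

702/35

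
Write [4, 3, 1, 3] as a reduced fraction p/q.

64/15

Fold from the inside: start with 3/1.
  1 + 1/3 = 4/3
  3 + 3/4 = 15/4
  4 + 4/15 = 64/15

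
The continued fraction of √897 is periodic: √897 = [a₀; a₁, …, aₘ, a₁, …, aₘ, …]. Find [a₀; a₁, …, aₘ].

a₀ = ⌊√897⌋ = 29.
With m₀=0, d₀=1 and mₖ₊₁ = dₖaₖ − mₖ, dₖ₊₁ = (n − mₖ₊₁²)/dₖ, aₖ₊₁ = ⌊(a₀+mₖ₊₁)/dₖ₊₁⌋:
  k=1: m=29, d=56, a=1
  k=2: m=27, d=3, a=18
  k=3: m=27, d=56, a=1
  k=4: m=29, d=1, a=58
d=1 and a=2a₀=58 at k=4, so the next step gives (m, d) = (29, 56) again — its k=1 value — and the period has length 4.

[29; 1, 18, 1, 58]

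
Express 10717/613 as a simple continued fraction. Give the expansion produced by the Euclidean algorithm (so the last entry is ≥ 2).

[17; 2, 14, 10, 2]

10717 = 17·613 + 296
613 = 2·296 + 21
296 = 14·21 + 2
21 = 10·2 + 1
2 = 2·1 + 0  (stop)
So 10717/613 = [17; 2, 14, 10, 2].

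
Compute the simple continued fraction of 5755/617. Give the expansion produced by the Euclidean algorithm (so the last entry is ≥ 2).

5755 = 9×617 + 202
617 = 3×202 + 11
202 = 18×11 + 4
11 = 2×4 + 3
4 = 1×3 + 1
3 = 3×1 + 0  (stop)
So 5755/617 = [9; 3, 18, 2, 1, 3].

[9; 3, 18, 2, 1, 3]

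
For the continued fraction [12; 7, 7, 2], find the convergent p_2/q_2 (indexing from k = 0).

607/50

Using pₖ = aₖpₖ₋₁ + pₖ₋₂, qₖ = aₖqₖ₋₁ + qₖ₋₂ (with p₋₁=1, p₋₂=0, q₋₁=0, q₋₂=1):
  k=0: a=12, p=12, q=1
  k=1: a=7, p=85, q=7
  k=2: a=7, p=607, q=50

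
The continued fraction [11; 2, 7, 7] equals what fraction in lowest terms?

1227/107

Using pₖ = aₖpₖ₋₁ + pₖ₋₂ and qₖ = aₖqₖ₋₁ + qₖ₋₂:
  k=0: a=11, p=11, q=1
  k=1: a=2, p=23, q=2
  k=2: a=7, p=172, q=15
  k=3: a=7, p=1227, q=107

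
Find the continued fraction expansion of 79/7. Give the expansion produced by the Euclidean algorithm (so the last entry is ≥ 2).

79 = 11×7 + 2
7 = 3×2 + 1
2 = 2×1 + 0  (stop)
So 79/7 = [11; 3, 2].

[11; 3, 2]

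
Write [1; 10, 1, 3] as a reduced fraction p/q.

Fold from the inside: start with 3/1.
  1 + 1/3 = 4/3
  10 + 3/4 = 43/4
  1 + 4/43 = 47/43

47/43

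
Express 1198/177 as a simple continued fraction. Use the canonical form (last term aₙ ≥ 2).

[6; 1, 3, 3, 6, 2]

1198 = 6×177 + 136
177 = 1×136 + 41
136 = 3×41 + 13
41 = 3×13 + 2
13 = 6×2 + 1
2 = 2×1 + 0  (stop)
So 1198/177 = [6; 1, 3, 3, 6, 2].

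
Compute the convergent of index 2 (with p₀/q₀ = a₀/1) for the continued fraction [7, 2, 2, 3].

Using pₖ = aₖpₖ₋₁ + pₖ₋₂, qₖ = aₖqₖ₋₁ + qₖ₋₂ (with p₋₁=1, p₋₂=0, q₋₁=0, q₋₂=1):
  k=0: a=7, p=7, q=1
  k=1: a=2, p=15, q=2
  k=2: a=2, p=37, q=5

37/5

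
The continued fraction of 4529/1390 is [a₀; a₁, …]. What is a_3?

4529 = 3·1390 + 359   →  a_0 = 3
1390 = 3·359 + 313   →  a_1 = 3
359 = 1·313 + 46   →  a_2 = 1
313 = 6·46 + 37   →  a_3 = 6

6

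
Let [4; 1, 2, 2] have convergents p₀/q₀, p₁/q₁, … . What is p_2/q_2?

14/3

Using pₖ = aₖpₖ₋₁ + pₖ₋₂, qₖ = aₖqₖ₋₁ + qₖ₋₂ (with p₋₁=1, p₋₂=0, q₋₁=0, q₋₂=1):
  k=0: a=4, p=4, q=1
  k=1: a=1, p=5, q=1
  k=2: a=2, p=14, q=3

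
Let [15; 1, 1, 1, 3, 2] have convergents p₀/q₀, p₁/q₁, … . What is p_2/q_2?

31/2

Using pₖ = aₖpₖ₋₁ + pₖ₋₂, qₖ = aₖqₖ₋₁ + qₖ₋₂ (with p₋₁=1, p₋₂=0, q₋₁=0, q₋₂=1):
  k=0: a=15, p=15, q=1
  k=1: a=1, p=16, q=1
  k=2: a=1, p=31, q=2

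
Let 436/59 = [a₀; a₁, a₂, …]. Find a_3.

436 = 7·59 + 23   →  a_0 = 7
59 = 2·23 + 13   →  a_1 = 2
23 = 1·13 + 10   →  a_2 = 1
13 = 1·10 + 3   →  a_3 = 1

1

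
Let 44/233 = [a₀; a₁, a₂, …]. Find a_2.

44 = 0·233 + 44   →  a_0 = 0
233 = 5·44 + 13   →  a_1 = 5
44 = 3·13 + 5   →  a_2 = 3

3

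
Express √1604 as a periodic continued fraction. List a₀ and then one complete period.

[40; 20, 80]

a₀ = ⌊√1604⌋ = 40.
With m₀=0, d₀=1 and mₖ₊₁ = dₖaₖ − mₖ, dₖ₊₁ = (n − mₖ₊₁²)/dₖ, aₖ₊₁ = ⌊(a₀+mₖ₊₁)/dₖ₊₁⌋:
  k=1: m=40, d=4, a=20
  k=2: m=40, d=1, a=80
d=1 and a=2a₀=80 at k=2, so the next step gives (m, d) = (40, 4) again — its k=1 value — and the period has length 2.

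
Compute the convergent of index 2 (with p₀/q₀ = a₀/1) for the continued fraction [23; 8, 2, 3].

393/17

Using pₖ = aₖpₖ₋₁ + pₖ₋₂, qₖ = aₖqₖ₋₁ + qₖ₋₂ (with p₋₁=1, p₋₂=0, q₋₁=0, q₋₂=1):
  k=0: a=23, p=23, q=1
  k=1: a=8, p=185, q=8
  k=2: a=2, p=393, q=17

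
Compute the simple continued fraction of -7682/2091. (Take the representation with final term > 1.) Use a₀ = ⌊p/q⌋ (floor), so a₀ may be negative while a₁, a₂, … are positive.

[-4; 3, 15, 6, 2, 3]

-7682 = -4·2091 + 682
2091 = 3·682 + 45
682 = 15·45 + 7
45 = 6·7 + 3
7 = 2·3 + 1
3 = 3·1 + 0  (stop)
So -7682/2091 = [-4; 3, 15, 6, 2, 3].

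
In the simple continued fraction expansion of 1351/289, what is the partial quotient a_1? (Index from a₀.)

1

1351 = 4·289 + 195   →  a_0 = 4
289 = 1·195 + 94   →  a_1 = 1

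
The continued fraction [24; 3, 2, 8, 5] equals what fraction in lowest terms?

Using pₖ = aₖpₖ₋₁ + pₖ₋₂ and qₖ = aₖqₖ₋₁ + qₖ₋₂:
  k=0: a=24, p=24, q=1
  k=1: a=3, p=73, q=3
  k=2: a=2, p=170, q=7
  k=3: a=8, p=1433, q=59
  k=4: a=5, p=7335, q=302

7335/302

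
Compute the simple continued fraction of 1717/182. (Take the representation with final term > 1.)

1717 = 9·182 + 79
182 = 2·79 + 24
79 = 3·24 + 7
24 = 3·7 + 3
7 = 2·3 + 1
3 = 3·1 + 0  (stop)
So 1717/182 = [9; 2, 3, 3, 2, 3].

[9; 2, 3, 3, 2, 3]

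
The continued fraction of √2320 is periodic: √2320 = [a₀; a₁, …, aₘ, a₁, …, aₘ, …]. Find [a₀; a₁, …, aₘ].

a₀ = ⌊√2320⌋ = 48.
With m₀=0, d₀=1 and mₖ₊₁ = dₖaₖ − mₖ, dₖ₊₁ = (n − mₖ₊₁²)/dₖ, aₖ₊₁ = ⌊(a₀+mₖ₊₁)/dₖ₊₁⌋:
  k=1: m=48, d=16, a=6
  k=2: m=48, d=1, a=96
d=1 and a=2a₀=96 at k=2, so the next step gives (m, d) = (48, 16) again — its k=1 value — and the period has length 2.

[48; 6, 96]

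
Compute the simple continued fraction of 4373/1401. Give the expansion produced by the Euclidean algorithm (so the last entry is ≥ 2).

4373 = 3×1401 + 170
1401 = 8×170 + 41
170 = 4×41 + 6
41 = 6×6 + 5
6 = 1×5 + 1
5 = 5×1 + 0  (stop)
So 4373/1401 = [3; 8, 4, 6, 1, 5].

[3; 8, 4, 6, 1, 5]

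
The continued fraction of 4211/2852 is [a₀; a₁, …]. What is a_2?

4211 = 1·2852 + 1359   →  a_0 = 1
2852 = 2·1359 + 134   →  a_1 = 2
1359 = 10·134 + 19   →  a_2 = 10

10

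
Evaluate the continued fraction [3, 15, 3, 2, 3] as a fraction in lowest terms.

Using pₖ = aₖpₖ₋₁ + pₖ₋₂ and qₖ = aₖqₖ₋₁ + qₖ₋₂:
  k=0: a=3, p=3, q=1
  k=1: a=15, p=46, q=15
  k=2: a=3, p=141, q=46
  k=3: a=2, p=328, q=107
  k=4: a=3, p=1125, q=367

1125/367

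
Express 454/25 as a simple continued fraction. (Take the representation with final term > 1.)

454 = 18·25 + 4
25 = 6·4 + 1
4 = 4·1 + 0  (stop)
So 454/25 = [18; 6, 4].

[18; 6, 4]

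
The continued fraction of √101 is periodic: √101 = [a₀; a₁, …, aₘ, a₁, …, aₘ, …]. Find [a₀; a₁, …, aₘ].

a₀ = ⌊√101⌋ = 10.
With m₀=0, d₀=1 and mₖ₊₁ = dₖaₖ − mₖ, dₖ₊₁ = (n − mₖ₊₁²)/dₖ, aₖ₊₁ = ⌊(a₀+mₖ₊₁)/dₖ₊₁⌋:
  k=1: m=10, d=1, a=20
d=1 and a=2a₀=20 at k=1, so the next step gives (m, d) = (10, 1) again — its k=1 value — and the period has length 1.

[10; 20]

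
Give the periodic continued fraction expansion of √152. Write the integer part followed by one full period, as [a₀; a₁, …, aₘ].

a₀ = ⌊√152⌋ = 12.
With m₀=0, d₀=1 and mₖ₊₁ = dₖaₖ − mₖ, dₖ₊₁ = (n − mₖ₊₁²)/dₖ, aₖ₊₁ = ⌊(a₀+mₖ₊₁)/dₖ₊₁⌋:
  k=1: m=12, d=8, a=3
  k=2: m=12, d=1, a=24
d=1 and a=2a₀=24 at k=2, so the next step gives (m, d) = (12, 8) again — its k=1 value — and the period has length 2.

[12; 3, 24]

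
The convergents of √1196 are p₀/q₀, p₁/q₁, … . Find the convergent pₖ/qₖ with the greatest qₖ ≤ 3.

69/2

√1196 = [34; 1, 1, 2, 1, 1, 68, …] (period length 6).
Convergents:
  p_0/q_0 = 34/1
  p_1/q_1 = 35/1
  p_2/q_2 = 69/2
  p_3/q_3 = 173/5
q_2 = 2 ≤ 3 < 5 = q_3, so the answer is 69/2.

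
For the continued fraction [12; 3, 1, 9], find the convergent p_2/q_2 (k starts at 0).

Using pₖ = aₖpₖ₋₁ + pₖ₋₂, qₖ = aₖqₖ₋₁ + qₖ₋₂ (with p₋₁=1, p₋₂=0, q₋₁=0, q₋₂=1):
  k=0: a=12, p=12, q=1
  k=1: a=3, p=37, q=3
  k=2: a=1, p=49, q=4

49/4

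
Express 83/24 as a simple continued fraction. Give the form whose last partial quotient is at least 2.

83 = 3·24 + 11
24 = 2·11 + 2
11 = 5·2 + 1
2 = 2·1 + 0  (stop)
So 83/24 = [3; 2, 5, 2].

[3; 2, 5, 2]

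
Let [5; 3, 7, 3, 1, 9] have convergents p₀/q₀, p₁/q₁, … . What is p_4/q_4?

484/91

Using pₖ = aₖpₖ₋₁ + pₖ₋₂, qₖ = aₖqₖ₋₁ + qₖ₋₂ (with p₋₁=1, p₋₂=0, q₋₁=0, q₋₂=1):
  k=0: a=5, p=5, q=1
  k=1: a=3, p=16, q=3
  k=2: a=7, p=117, q=22
  k=3: a=3, p=367, q=69
  k=4: a=1, p=484, q=91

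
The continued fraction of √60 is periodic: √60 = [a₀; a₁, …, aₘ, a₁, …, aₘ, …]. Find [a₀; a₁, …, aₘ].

[7; 1, 2, 1, 14]

a₀ = ⌊√60⌋ = 7.
With m₀=0, d₀=1 and mₖ₊₁ = dₖaₖ − mₖ, dₖ₊₁ = (n − mₖ₊₁²)/dₖ, aₖ₊₁ = ⌊(a₀+mₖ₊₁)/dₖ₊₁⌋:
  k=1: m=7, d=11, a=1
  k=2: m=4, d=4, a=2
  k=3: m=4, d=11, a=1
  k=4: m=7, d=1, a=14
d=1 and a=2a₀=14 at k=4, so the next step gives (m, d) = (7, 11) again — its k=1 value — and the period has length 4.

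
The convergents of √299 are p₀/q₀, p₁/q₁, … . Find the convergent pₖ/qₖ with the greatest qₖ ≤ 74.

415/24

√299 = [17; 3, 2, 3, 34, …] (period length 4).
Convergents:
  p_0/q_0 = 17/1
  p_1/q_1 = 52/3
  p_2/q_2 = 121/7
  p_3/q_3 = 415/24
  p_4/q_4 = 14231/823
q_3 = 24 ≤ 74 < 823 = q_4, so the answer is 415/24.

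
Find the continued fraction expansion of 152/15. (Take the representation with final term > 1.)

[10; 7, 2]

152 = 10·15 + 2
15 = 7·2 + 1
2 = 2·1 + 0  (stop)
So 152/15 = [10; 7, 2].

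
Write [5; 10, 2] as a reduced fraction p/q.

Fold from the inside: start with 2/1.
  10 + 1/2 = 21/2
  5 + 2/21 = 107/21

107/21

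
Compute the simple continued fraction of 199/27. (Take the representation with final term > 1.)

[7; 2, 1, 2, 3]

199 = 7*27 + 10
27 = 2*10 + 7
10 = 1*7 + 3
7 = 2*3 + 1
3 = 3*1 + 0  (stop)
So 199/27 = [7; 2, 1, 2, 3].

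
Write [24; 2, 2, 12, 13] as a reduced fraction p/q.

Fold from the inside: start with 13/1.
  12 + 1/13 = 157/13
  2 + 13/157 = 327/157
  2 + 157/327 = 811/327
  24 + 327/811 = 19791/811

19791/811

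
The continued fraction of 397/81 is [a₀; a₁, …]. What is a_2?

9

397 = 4·81 + 73   →  a_0 = 4
81 = 1·73 + 8   →  a_1 = 1
73 = 9·8 + 1   →  a_2 = 9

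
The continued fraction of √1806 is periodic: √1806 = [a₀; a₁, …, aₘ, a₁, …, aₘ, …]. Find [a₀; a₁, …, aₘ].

[42; 2, 84]

a₀ = ⌊√1806⌋ = 42.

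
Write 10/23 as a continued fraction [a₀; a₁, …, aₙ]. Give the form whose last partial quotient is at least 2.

[0; 2, 3, 3]

10 = 0*23 + 10
23 = 2*10 + 3
10 = 3*3 + 1
3 = 3*1 + 0  (stop)
So 10/23 = [0; 2, 3, 3].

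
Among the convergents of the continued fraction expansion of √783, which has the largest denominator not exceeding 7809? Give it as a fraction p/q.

√783 = [27; 1, 54, …] (period length 2).
Convergents:
  p_0/q_0 = 27/1
  p_1/q_1 = 28/1
  p_2/q_2 = 1539/55
  p_3/q_3 = 1567/56
  p_4/q_4 = 86157/3079
  p_5/q_5 = 87724/3135
  p_6/q_6 = 4823253/172369
q_5 = 3135 ≤ 7809 < 172369 = q_6, so the answer is 87724/3135.

87724/3135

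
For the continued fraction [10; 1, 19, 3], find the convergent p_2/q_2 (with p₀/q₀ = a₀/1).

219/20

Using pₖ = aₖpₖ₋₁ + pₖ₋₂, qₖ = aₖqₖ₋₁ + qₖ₋₂ (with p₋₁=1, p₋₂=0, q₋₁=0, q₋₂=1):
  k=0: a=10, p=10, q=1
  k=1: a=1, p=11, q=1
  k=2: a=19, p=219, q=20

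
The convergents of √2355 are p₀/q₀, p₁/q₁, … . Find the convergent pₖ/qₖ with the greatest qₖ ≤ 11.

97/2

√2355 = [48; 1, 1, 8, 3, 8, 1, 1, 96, …] (period length 8).
Convergents:
  p_0/q_0 = 48/1
  p_1/q_1 = 49/1
  p_2/q_2 = 97/2
  p_3/q_3 = 825/17
q_2 = 2 ≤ 11 < 17 = q_3, so the answer is 97/2.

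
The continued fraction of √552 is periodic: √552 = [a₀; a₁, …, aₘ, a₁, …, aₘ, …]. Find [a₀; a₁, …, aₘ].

[23; 2, 46]

a₀ = ⌊√552⌋ = 23.
With m₀=0, d₀=1 and mₖ₊₁ = dₖaₖ − mₖ, dₖ₊₁ = (n − mₖ₊₁²)/dₖ, aₖ₊₁ = ⌊(a₀+mₖ₊₁)/dₖ₊₁⌋:
  k=1: m=23, d=23, a=2
  k=2: m=23, d=1, a=46
d=1 and a=2a₀=46 at k=2, so the next step gives (m, d) = (23, 23) again — its k=1 value — and the period has length 2.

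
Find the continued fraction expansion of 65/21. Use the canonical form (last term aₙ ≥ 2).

65 = 3·21 + 2
21 = 10·2 + 1
2 = 2·1 + 0  (stop)
So 65/21 = [3; 10, 2].

[3; 10, 2]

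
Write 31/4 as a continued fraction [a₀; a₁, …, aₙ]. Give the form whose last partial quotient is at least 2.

31 = 7*4 + 3
4 = 1*3 + 1
3 = 3*1 + 0  (stop)
So 31/4 = [7; 1, 3].

[7; 1, 3]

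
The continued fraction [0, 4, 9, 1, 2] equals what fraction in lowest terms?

29/119

Using pₖ = aₖpₖ₋₁ + pₖ₋₂ and qₖ = aₖqₖ₋₁ + qₖ₋₂:
  k=0: a=0, p=0, q=1
  k=1: a=4, p=1, q=4
  k=2: a=9, p=9, q=37
  k=3: a=1, p=10, q=41
  k=4: a=2, p=29, q=119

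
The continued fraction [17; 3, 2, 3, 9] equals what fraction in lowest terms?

3856/223

Fold from the inside: start with 9/1.
  3 + 1/9 = 28/9
  2 + 9/28 = 65/28
  3 + 28/65 = 223/65
  17 + 65/223 = 3856/223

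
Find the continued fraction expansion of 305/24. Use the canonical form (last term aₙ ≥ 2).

305 = 12×24 + 17
24 = 1×17 + 7
17 = 2×7 + 3
7 = 2×3 + 1
3 = 3×1 + 0  (stop)
So 305/24 = [12; 1, 2, 2, 3].

[12; 1, 2, 2, 3]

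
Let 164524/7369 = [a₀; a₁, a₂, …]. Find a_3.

1

164524 = 22·7369 + 2406   →  a_0 = 22
7369 = 3·2406 + 151   →  a_1 = 3
2406 = 15·151 + 141   →  a_2 = 15
151 = 1·141 + 10   →  a_3 = 1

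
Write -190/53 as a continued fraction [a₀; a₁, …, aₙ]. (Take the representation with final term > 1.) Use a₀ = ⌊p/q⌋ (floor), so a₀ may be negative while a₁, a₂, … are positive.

-190 = -4*53 + 22
53 = 2*22 + 9
22 = 2*9 + 4
9 = 2*4 + 1
4 = 4*1 + 0  (stop)
So -190/53 = [-4; 2, 2, 2, 4].

[-4; 2, 2, 2, 4]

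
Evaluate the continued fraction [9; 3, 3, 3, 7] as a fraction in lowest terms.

Using pₖ = aₖpₖ₋₁ + pₖ₋₂ and qₖ = aₖqₖ₋₁ + qₖ₋₂:
  k=0: a=9, p=9, q=1
  k=1: a=3, p=28, q=3
  k=2: a=3, p=93, q=10
  k=3: a=3, p=307, q=33
  k=4: a=7, p=2242, q=241

2242/241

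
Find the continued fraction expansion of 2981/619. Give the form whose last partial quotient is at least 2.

2981 = 4×619 + 505
619 = 1×505 + 114
505 = 4×114 + 49
114 = 2×49 + 16
49 = 3×16 + 1
16 = 16×1 + 0  (stop)
So 2981/619 = [4; 1, 4, 2, 3, 16].

[4; 1, 4, 2, 3, 16]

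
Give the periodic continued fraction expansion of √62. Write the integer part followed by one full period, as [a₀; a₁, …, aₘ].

a₀ = ⌊√62⌋ = 7.
With m₀=0, d₀=1 and mₖ₊₁ = dₖaₖ − mₖ, dₖ₊₁ = (n − mₖ₊₁²)/dₖ, aₖ₊₁ = ⌊(a₀+mₖ₊₁)/dₖ₊₁⌋:
  k=1: m=7, d=13, a=1
  k=2: m=6, d=2, a=6
  k=3: m=6, d=13, a=1
  k=4: m=7, d=1, a=14
d=1 and a=2a₀=14 at k=4, so the next step gives (m, d) = (7, 13) again — its k=1 value — and the period has length 4.

[7; 1, 6, 1, 14]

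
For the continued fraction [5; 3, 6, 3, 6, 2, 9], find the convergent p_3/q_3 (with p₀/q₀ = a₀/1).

Using pₖ = aₖpₖ₋₁ + pₖ₋₂, qₖ = aₖqₖ₋₁ + qₖ₋₂ (with p₋₁=1, p₋₂=0, q₋₁=0, q₋₂=1):
  k=0: a=5, p=5, q=1
  k=1: a=3, p=16, q=3
  k=2: a=6, p=101, q=19
  k=3: a=3, p=319, q=60

319/60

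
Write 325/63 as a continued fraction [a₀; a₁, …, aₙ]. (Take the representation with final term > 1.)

325 = 5×63 + 10
63 = 6×10 + 3
10 = 3×3 + 1
3 = 3×1 + 0  (stop)
So 325/63 = [5; 6, 3, 3].

[5; 6, 3, 3]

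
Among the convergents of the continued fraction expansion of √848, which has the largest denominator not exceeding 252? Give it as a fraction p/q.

2417/83

√848 = [29; 8, 3, 3, 3, 8, 58, …] (period length 6).
Convergents:
  p_0/q_0 = 29/1
  p_1/q_1 = 233/8
  p_2/q_2 = 728/25
  p_3/q_3 = 2417/83
  p_4/q_4 = 7979/274
q_3 = 83 ≤ 252 < 274 = q_4, so the answer is 2417/83.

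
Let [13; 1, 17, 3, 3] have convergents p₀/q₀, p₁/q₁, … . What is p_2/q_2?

Using pₖ = aₖpₖ₋₁ + pₖ₋₂, qₖ = aₖqₖ₋₁ + qₖ₋₂ (with p₋₁=1, p₋₂=0, q₋₁=0, q₋₂=1):
  k=0: a=13, p=13, q=1
  k=1: a=1, p=14, q=1
  k=2: a=17, p=251, q=18

251/18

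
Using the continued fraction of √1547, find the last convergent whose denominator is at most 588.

√1547 = [39; 3, 78, …] (period length 2).
Convergents:
  p_0/q_0 = 39/1
  p_1/q_1 = 118/3
  p_2/q_2 = 9243/235
  p_3/q_3 = 27847/708
q_2 = 235 ≤ 588 < 708 = q_3, so the answer is 9243/235.

9243/235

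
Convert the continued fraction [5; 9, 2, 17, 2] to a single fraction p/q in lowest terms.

Using pₖ = aₖpₖ₋₁ + pₖ₋₂ and qₖ = aₖqₖ₋₁ + qₖ₋₂:
  k=0: a=5, p=5, q=1
  k=1: a=9, p=46, q=9
  k=2: a=2, p=97, q=19
  k=3: a=17, p=1695, q=332
  k=4: a=2, p=3487, q=683

3487/683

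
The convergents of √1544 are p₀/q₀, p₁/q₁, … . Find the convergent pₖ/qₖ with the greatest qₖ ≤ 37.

√1544 = [39; 3, 2, 2, 9, 2, 2, 3, 78, …] (period length 8).
Convergents:
  p_0/q_0 = 39/1
  p_1/q_1 = 118/3
  p_2/q_2 = 275/7
  p_3/q_3 = 668/17
  p_4/q_4 = 6287/160
q_3 = 17 ≤ 37 < 160 = q_4, so the answer is 668/17.

668/17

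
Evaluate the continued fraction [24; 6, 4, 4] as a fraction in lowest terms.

2561/106

Using pₖ = aₖpₖ₋₁ + pₖ₋₂ and qₖ = aₖqₖ₋₁ + qₖ₋₂:
  k=0: a=24, p=24, q=1
  k=1: a=6, p=145, q=6
  k=2: a=4, p=604, q=25
  k=3: a=4, p=2561, q=106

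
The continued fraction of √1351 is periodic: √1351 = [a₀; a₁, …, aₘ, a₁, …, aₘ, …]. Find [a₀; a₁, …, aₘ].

a₀ = ⌊√1351⌋ = 36.
With m₀=0, d₀=1 and mₖ₊₁ = dₖaₖ − mₖ, dₖ₊₁ = (n − mₖ₊₁²)/dₖ, aₖ₊₁ = ⌊(a₀+mₖ₊₁)/dₖ₊₁⌋:
  k=1: m=36, d=55, a=1
  k=2: m=19, d=18, a=3
  k=3: m=35, d=7, a=10
  k=4: m=35, d=18, a=3
  k=5: m=19, d=55, a=1
  k=6: m=36, d=1, a=72
d=1 and a=2a₀=72 at k=6, so the next step gives (m, d) = (36, 55) again — its k=1 value — and the period has length 6.

[36; 1, 3, 10, 3, 1, 72]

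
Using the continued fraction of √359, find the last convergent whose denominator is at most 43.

√359 = [18; 1, 17, 1, 36, …] (period length 4).
Convergents:
  p_0/q_0 = 18/1
  p_1/q_1 = 19/1
  p_2/q_2 = 341/18
  p_3/q_3 = 360/19
  p_4/q_4 = 13301/702
q_3 = 19 ≤ 43 < 702 = q_4, so the answer is 360/19.

360/19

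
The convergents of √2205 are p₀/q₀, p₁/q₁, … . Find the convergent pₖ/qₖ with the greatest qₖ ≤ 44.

√2205 = [46; 1, 22, 2, 22, 1, 92, …] (period length 6).
Convergents:
  p_0/q_0 = 46/1
  p_1/q_1 = 47/1
  p_2/q_2 = 1080/23
  p_3/q_3 = 2207/47
q_2 = 23 ≤ 44 < 47 = q_3, so the answer is 1080/23.

1080/23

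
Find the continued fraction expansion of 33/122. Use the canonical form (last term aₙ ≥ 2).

[0; 3, 1, 2, 3, 3]

33 = 0×122 + 33
122 = 3×33 + 23
33 = 1×23 + 10
23 = 2×10 + 3
10 = 3×3 + 1
3 = 3×1 + 0  (stop)
So 33/122 = [0; 3, 1, 2, 3, 3].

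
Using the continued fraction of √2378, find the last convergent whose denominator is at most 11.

√2378 = [48; 1, 3, 3, 1, 96, …] (period length 5).
Convergents:
  p_0/q_0 = 48/1
  p_1/q_1 = 49/1
  p_2/q_2 = 195/4
  p_3/q_3 = 634/13
q_2 = 4 ≤ 11 < 13 = q_3, so the answer is 195/4.

195/4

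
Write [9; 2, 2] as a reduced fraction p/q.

47/5

Fold from the inside: start with 2/1.
  2 + 1/2 = 5/2
  9 + 2/5 = 47/5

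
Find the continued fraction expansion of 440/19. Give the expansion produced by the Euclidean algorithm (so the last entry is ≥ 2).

[23; 6, 3]

440 = 23*19 + 3
19 = 6*3 + 1
3 = 3*1 + 0  (stop)
So 440/19 = [23; 6, 3].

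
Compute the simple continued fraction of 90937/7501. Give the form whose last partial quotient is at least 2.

[12; 8, 9, 6, 3, 5]

90937 = 12×7501 + 925
7501 = 8×925 + 101
925 = 9×101 + 16
101 = 6×16 + 5
16 = 3×5 + 1
5 = 5×1 + 0  (stop)
So 90937/7501 = [12; 8, 9, 6, 3, 5].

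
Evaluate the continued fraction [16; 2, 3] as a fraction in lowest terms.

115/7

Fold from the inside: start with 3/1.
  2 + 1/3 = 7/3
  16 + 3/7 = 115/7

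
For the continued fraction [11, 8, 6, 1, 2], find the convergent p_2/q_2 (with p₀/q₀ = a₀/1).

545/49

Using pₖ = aₖpₖ₋₁ + pₖ₋₂, qₖ = aₖqₖ₋₁ + qₖ₋₂ (with p₋₁=1, p₋₂=0, q₋₁=0, q₋₂=1):
  k=0: a=11, p=11, q=1
  k=1: a=8, p=89, q=8
  k=2: a=6, p=545, q=49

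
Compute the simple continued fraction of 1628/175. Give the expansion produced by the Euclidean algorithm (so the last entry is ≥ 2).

1628 = 9*175 + 53
175 = 3*53 + 16
53 = 3*16 + 5
16 = 3*5 + 1
5 = 5*1 + 0  (stop)
So 1628/175 = [9; 3, 3, 3, 5].

[9; 3, 3, 3, 5]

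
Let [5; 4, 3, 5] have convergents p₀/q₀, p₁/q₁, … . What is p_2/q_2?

68/13

Using pₖ = aₖpₖ₋₁ + pₖ₋₂, qₖ = aₖqₖ₋₁ + qₖ₋₂ (with p₋₁=1, p₋₂=0, q₋₁=0, q₋₂=1):
  k=0: a=5, p=5, q=1
  k=1: a=4, p=21, q=4
  k=2: a=3, p=68, q=13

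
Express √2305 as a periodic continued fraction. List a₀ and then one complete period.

[48; 96]

a₀ = ⌊√2305⌋ = 48.
With m₀=0, d₀=1 and mₖ₊₁ = dₖaₖ − mₖ, dₖ₊₁ = (n − mₖ₊₁²)/dₖ, aₖ₊₁ = ⌊(a₀+mₖ₊₁)/dₖ₊₁⌋:
  k=1: m=48, d=1, a=96
d=1 and a=2a₀=96 at k=1, so the next step gives (m, d) = (48, 1) again — its k=1 value — and the period has length 1.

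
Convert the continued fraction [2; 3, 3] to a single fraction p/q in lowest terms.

Fold from the inside: start with 3/1.
  3 + 1/3 = 10/3
  2 + 3/10 = 23/10

23/10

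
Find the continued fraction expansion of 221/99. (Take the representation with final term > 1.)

221 = 2·99 + 23
99 = 4·23 + 7
23 = 3·7 + 2
7 = 3·2 + 1
2 = 2·1 + 0  (stop)
So 221/99 = [2; 4, 3, 3, 2].

[2; 4, 3, 3, 2]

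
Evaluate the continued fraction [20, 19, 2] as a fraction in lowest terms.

Using pₖ = aₖpₖ₋₁ + pₖ₋₂ and qₖ = aₖqₖ₋₁ + qₖ₋₂:
  k=0: a=20, p=20, q=1
  k=1: a=19, p=381, q=19
  k=2: a=2, p=782, q=39

782/39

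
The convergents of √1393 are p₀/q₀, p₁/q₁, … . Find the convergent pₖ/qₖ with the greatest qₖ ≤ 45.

√1393 = [37; 3, 10, 3, 74, …] (period length 4).
Convergents:
  p_0/q_0 = 37/1
  p_1/q_1 = 112/3
  p_2/q_2 = 1157/31
  p_3/q_3 = 3583/96
q_2 = 31 ≤ 45 < 96 = q_3, so the answer is 1157/31.

1157/31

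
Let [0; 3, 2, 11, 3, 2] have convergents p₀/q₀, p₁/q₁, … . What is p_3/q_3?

Using pₖ = aₖpₖ₋₁ + pₖ₋₂, qₖ = aₖqₖ₋₁ + qₖ₋₂ (with p₋₁=1, p₋₂=0, q₋₁=0, q₋₂=1):
  k=0: a=0, p=0, q=1
  k=1: a=3, p=1, q=3
  k=2: a=2, p=2, q=7
  k=3: a=11, p=23, q=80

23/80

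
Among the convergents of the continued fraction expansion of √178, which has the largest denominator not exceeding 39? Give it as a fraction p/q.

√178 = [13; 2, 1, 12, 1, 2, 26, …] (period length 6).
Convergents:
  p_0/q_0 = 13/1
  p_1/q_1 = 27/2
  p_2/q_2 = 40/3
  p_3/q_3 = 507/38
  p_4/q_4 = 547/41
q_3 = 38 ≤ 39 < 41 = q_4, so the answer is 507/38.

507/38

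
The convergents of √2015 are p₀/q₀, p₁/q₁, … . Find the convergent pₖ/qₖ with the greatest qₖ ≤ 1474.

36315/809

√2015 = [44; 1, 7, 1, 88, …] (period length 4).
Convergents:
  p_0/q_0 = 44/1
  p_1/q_1 = 45/1
  p_2/q_2 = 359/8
  p_3/q_3 = 404/9
  p_4/q_4 = 35911/800
  p_5/q_5 = 36315/809
  p_6/q_6 = 290116/6463
q_5 = 809 ≤ 1474 < 6463 = q_6, so the answer is 36315/809.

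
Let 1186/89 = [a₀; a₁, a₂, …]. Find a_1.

1186 = 13·89 + 29   →  a_0 = 13
89 = 3·29 + 2   →  a_1 = 3

3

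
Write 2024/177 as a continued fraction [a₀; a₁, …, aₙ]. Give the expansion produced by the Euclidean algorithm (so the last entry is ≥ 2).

[11; 2, 3, 2, 1, 7]

2024 = 11·177 + 77
177 = 2·77 + 23
77 = 3·23 + 8
23 = 2·8 + 7
8 = 1·7 + 1
7 = 7·1 + 0  (stop)
So 2024/177 = [11; 2, 3, 2, 1, 7].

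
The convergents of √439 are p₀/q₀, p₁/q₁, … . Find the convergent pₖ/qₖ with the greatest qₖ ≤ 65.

√439 = [20; 1, 19, 1, 40, …] (period length 4).
Convergents:
  p_0/q_0 = 20/1
  p_1/q_1 = 21/1
  p_2/q_2 = 419/20
  p_3/q_3 = 440/21
  p_4/q_4 = 18019/860
q_3 = 21 ≤ 65 < 860 = q_4, so the answer is 440/21.

440/21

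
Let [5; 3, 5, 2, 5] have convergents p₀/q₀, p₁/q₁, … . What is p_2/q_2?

85/16

Using pₖ = aₖpₖ₋₁ + pₖ₋₂, qₖ = aₖqₖ₋₁ + qₖ₋₂ (with p₋₁=1, p₋₂=0, q₋₁=0, q₋₂=1):
  k=0: a=5, p=5, q=1
  k=1: a=3, p=16, q=3
  k=2: a=5, p=85, q=16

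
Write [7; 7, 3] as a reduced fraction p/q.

157/22

Using pₖ = aₖpₖ₋₁ + pₖ₋₂ and qₖ = aₖqₖ₋₁ + qₖ₋₂:
  k=0: a=7, p=7, q=1
  k=1: a=7, p=50, q=7
  k=2: a=3, p=157, q=22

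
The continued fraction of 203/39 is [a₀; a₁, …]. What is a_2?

1

203 = 5·39 + 8   →  a_0 = 5
39 = 4·8 + 7   →  a_1 = 4
8 = 1·7 + 1   →  a_2 = 1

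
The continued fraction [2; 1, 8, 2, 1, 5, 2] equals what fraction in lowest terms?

Using pₖ = aₖpₖ₋₁ + pₖ₋₂ and qₖ = aₖqₖ₋₁ + qₖ₋₂:
  k=0: a=2, p=2, q=1
  k=1: a=1, p=3, q=1
  k=2: a=8, p=26, q=9
  k=3: a=2, p=55, q=19
  k=4: a=1, p=81, q=28
  k=5: a=5, p=460, q=159
  k=6: a=2, p=1001, q=346

1001/346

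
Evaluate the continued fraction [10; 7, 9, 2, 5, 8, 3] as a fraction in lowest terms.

Using pₖ = aₖpₖ₋₁ + pₖ₋₂ and qₖ = aₖqₖ₋₁ + qₖ₋₂:
  k=0: a=10, p=10, q=1
  k=1: a=7, p=71, q=7
  k=2: a=9, p=649, q=64
  k=3: a=2, p=1369, q=135
  k=4: a=5, p=7494, q=739
  k=5: a=8, p=61321, q=6047
  k=6: a=3, p=191457, q=18880

191457/18880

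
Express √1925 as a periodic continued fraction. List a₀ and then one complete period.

[43; 1, 6, 1, 86]

a₀ = ⌊√1925⌋ = 43.
With m₀=0, d₀=1 and mₖ₊₁ = dₖaₖ − mₖ, dₖ₊₁ = (n − mₖ₊₁²)/dₖ, aₖ₊₁ = ⌊(a₀+mₖ₊₁)/dₖ₊₁⌋:
  k=1: m=43, d=76, a=1
  k=2: m=33, d=11, a=6
  k=3: m=33, d=76, a=1
  k=4: m=43, d=1, a=86
d=1 and a=2a₀=86 at k=4, so the next step gives (m, d) = (43, 76) again — its k=1 value — and the period has length 4.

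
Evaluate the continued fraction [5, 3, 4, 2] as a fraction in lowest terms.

154/29

Using pₖ = aₖpₖ₋₁ + pₖ₋₂ and qₖ = aₖqₖ₋₁ + qₖ₋₂:
  k=0: a=5, p=5, q=1
  k=1: a=3, p=16, q=3
  k=2: a=4, p=69, q=13
  k=3: a=2, p=154, q=29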